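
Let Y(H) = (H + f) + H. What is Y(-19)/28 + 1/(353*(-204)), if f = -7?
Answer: -405071/252042 ≈ -1.6072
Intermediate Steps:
Y(H) = -7 + 2*H (Y(H) = (H - 7) + H = (-7 + H) + H = -7 + 2*H)
Y(-19)/28 + 1/(353*(-204)) = (-7 + 2*(-19))/28 + 1/(353*(-204)) = (-7 - 38)*(1/28) + (1/353)*(-1/204) = -45*1/28 - 1/72012 = -45/28 - 1/72012 = -405071/252042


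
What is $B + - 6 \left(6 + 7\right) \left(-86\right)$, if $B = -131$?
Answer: $6577$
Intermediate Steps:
$B + - 6 \left(6 + 7\right) \left(-86\right) = -131 + - 6 \left(6 + 7\right) \left(-86\right) = -131 + \left(-6\right) 13 \left(-86\right) = -131 - -6708 = -131 + 6708 = 6577$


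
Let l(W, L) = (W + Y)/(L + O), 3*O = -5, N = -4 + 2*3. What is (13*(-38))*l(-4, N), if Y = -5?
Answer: 13338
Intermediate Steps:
N = 2 (N = -4 + 6 = 2)
O = -5/3 (O = (1/3)*(-5) = -5/3 ≈ -1.6667)
l(W, L) = (-5 + W)/(-5/3 + L) (l(W, L) = (W - 5)/(L - 5/3) = (-5 + W)/(-5/3 + L))
(13*(-38))*l(-4, N) = (13*(-38))*(3*(-5 - 4)/(-5 + 3*2)) = -1482*(-9)/(-5 + 6) = -1482*(-9)/1 = -1482*(-9) = -494*(-27) = 13338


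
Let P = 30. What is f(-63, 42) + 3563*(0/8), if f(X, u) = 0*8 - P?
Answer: -30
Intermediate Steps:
f(X, u) = -30 (f(X, u) = 0*8 - 1*30 = 0 - 30 = -30)
f(-63, 42) + 3563*(0/8) = -30 + 3563*(0/8) = -30 + 3563*(0*(⅛)) = -30 + 3563*0 = -30 + 0 = -30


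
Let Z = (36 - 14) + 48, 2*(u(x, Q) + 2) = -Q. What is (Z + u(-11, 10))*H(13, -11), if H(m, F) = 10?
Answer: 630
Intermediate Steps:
u(x, Q) = -2 - Q/2 (u(x, Q) = -2 + (-Q)/2 = -2 - Q/2)
Z = 70 (Z = 22 + 48 = 70)
(Z + u(-11, 10))*H(13, -11) = (70 + (-2 - 1/2*10))*10 = (70 + (-2 - 5))*10 = (70 - 7)*10 = 63*10 = 630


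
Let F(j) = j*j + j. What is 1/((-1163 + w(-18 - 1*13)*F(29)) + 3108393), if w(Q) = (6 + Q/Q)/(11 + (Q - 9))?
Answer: 1/3107020 ≈ 3.2185e-7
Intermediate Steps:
F(j) = j + j**2 (F(j) = j**2 + j = j + j**2)
w(Q) = 7/(2 + Q) (w(Q) = (6 + 1)/(11 + (-9 + Q)) = 7/(2 + Q))
1/((-1163 + w(-18 - 1*13)*F(29)) + 3108393) = 1/((-1163 + (7/(2 + (-18 - 1*13)))*(29*(1 + 29))) + 3108393) = 1/((-1163 + (7/(2 + (-18 - 13)))*(29*30)) + 3108393) = 1/((-1163 + (7/(2 - 31))*870) + 3108393) = 1/((-1163 + (7/(-29))*870) + 3108393) = 1/((-1163 + (7*(-1/29))*870) + 3108393) = 1/((-1163 - 7/29*870) + 3108393) = 1/((-1163 - 210) + 3108393) = 1/(-1373 + 3108393) = 1/3107020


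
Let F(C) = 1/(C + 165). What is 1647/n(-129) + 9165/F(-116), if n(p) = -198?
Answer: 9879687/22 ≈ 4.4908e+5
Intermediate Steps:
F(C) = 1/(165 + C)
1647/n(-129) + 9165/F(-116) = 1647/(-198) + 9165/(1/(165 - 116)) = 1647*(-1/198) + 9165/(1/49) = -183/22 + 9165/(1/49) = -183/22 + 9165*49 = -183/22 + 449085 = 9879687/22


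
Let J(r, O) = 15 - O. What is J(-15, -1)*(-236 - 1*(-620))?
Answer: 6144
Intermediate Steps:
J(-15, -1)*(-236 - 1*(-620)) = (15 - 1*(-1))*(-236 - 1*(-620)) = (15 + 1)*(-236 + 620) = 16*384 = 6144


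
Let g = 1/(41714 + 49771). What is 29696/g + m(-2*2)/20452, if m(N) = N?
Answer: 13890684257279/5113 ≈ 2.7167e+9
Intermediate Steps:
g = 1/91485 ≈ 1.0931e-5
29696/g + m(-2*2)/20452 = 29696/(1/91485) - 2*2/20452 = 29696*91485 - 4*1/20452 = 2716738560 - 1/5113 = 13890684257279/5113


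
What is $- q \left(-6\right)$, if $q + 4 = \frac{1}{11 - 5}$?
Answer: $-23$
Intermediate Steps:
$q = - \frac{23}{6}$ ($q = -4 + \frac{1}{11 - 5} = -4 + \frac{1}{6} = - \frac{23}{6} \approx -3.8333$)
$- q \left(-6\right) = - \frac{\left(-23\right) \left(-6\right)}{6} = \left(-1\right) 23 = -23$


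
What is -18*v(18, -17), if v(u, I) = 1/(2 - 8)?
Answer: 3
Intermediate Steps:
v(u, I) = -⅙ (v(u, I) = 1/(-6) = -⅙)
-18*v(18, -17) = -18*(-⅙) = 3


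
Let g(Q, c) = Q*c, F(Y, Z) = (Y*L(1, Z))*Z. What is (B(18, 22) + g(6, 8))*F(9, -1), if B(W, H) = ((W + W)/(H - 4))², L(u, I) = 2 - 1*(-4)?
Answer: -2808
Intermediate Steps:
L(u, I) = 6 (L(u, I) = 2 + 4 = 6)
F(Y, Z) = 6*Y*Z (F(Y, Z) = (Y*6)*Z = (6*Y)*Z = 6*Y*Z)
B(W, H) = 4*W²/(-4 + H)² (B(W, H) = ((2*W)/(-4 + H))² = (2*W/(-4 + H))² = 4*W²/(-4 + H)²)
(B(18, 22) + g(6, 8))*F(9, -1) = (4*18²/(-4 + 22)² + 6*8)*(6*9*(-1)) = (4*324/18² + 48)*(-54) = (4*324*(1/324) + 48)*(-54) = (4 + 48)*(-54) = 52*(-54) = -2808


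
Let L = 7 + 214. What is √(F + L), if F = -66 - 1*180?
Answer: 5*I ≈ 5.0*I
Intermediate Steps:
L = 221
F = -246 (F = -66 - 180 = -246)
√(F + L) = √(-246 + 221) = √(-25) = 5*I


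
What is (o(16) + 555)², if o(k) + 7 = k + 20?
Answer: 341056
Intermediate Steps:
o(k) = 13 + k (o(k) = -7 + (k + 20) = -7 + (20 + k) = 13 + k)
(o(16) + 555)² = ((13 + 16) + 555)² = (29 + 555)² = 584² = 341056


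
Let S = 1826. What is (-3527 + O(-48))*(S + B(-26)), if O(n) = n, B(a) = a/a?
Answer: -6531525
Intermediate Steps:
B(a) = 1
(-3527 + O(-48))*(S + B(-26)) = (-3527 - 48)*(1826 + 1) = -3575*1827 = -6531525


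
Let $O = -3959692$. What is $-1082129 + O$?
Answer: $-5041821$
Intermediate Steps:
$-1082129 + O = -1082129 - 3959692 = -5041821$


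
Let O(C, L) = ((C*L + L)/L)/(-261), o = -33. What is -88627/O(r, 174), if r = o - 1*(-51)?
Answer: 23131647/19 ≈ 1.2175e+6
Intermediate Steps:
r = 18 (r = -33 - 1*(-51) = -33 + 51 = 18)
O(C, L) = -(L + C*L)/(261*L) (O(C, L) = ((L + C*L)/L)*(-1/261) = -(L + C*L)/(261*L))
-88627/O(r, 174) = -88627/(-1/261 - 1/261*18) = -88627/(-1/261 - 2/29) = -88627/(-19/261) = -88627*(-261/19) = 23131647/19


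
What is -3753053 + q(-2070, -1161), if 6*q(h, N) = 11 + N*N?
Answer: -10585193/3 ≈ -3.5284e+6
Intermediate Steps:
q(h, N) = 11/6 + N²/6 (q(h, N) = (11 + N*N)/6 = (11 + N²)/6 = 11/6 + N²/6)
-3753053 + q(-2070, -1161) = -3753053 + (11/6 + (⅙)*(-1161)²) = -3753053 + (11/6 + (⅙)*1347921) = -3753053 + (11/6 + 449307/2) = -3753053 + 673966/3 = -10585193/3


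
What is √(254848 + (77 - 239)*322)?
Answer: 2*√50671 ≈ 450.20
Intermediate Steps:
√(254848 + (77 - 239)*322) = √(254848 - 162*322) = √(254848 - 52164) = √202684 = 2*√50671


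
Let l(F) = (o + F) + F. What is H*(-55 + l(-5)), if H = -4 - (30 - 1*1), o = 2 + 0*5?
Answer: 2079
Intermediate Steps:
o = 2 (o = 2 + 0 = 2)
l(F) = 2 + 2*F (l(F) = (2 + F) + F = 2 + 2*F)
H = -33 (H = -4 - (30 - 1) = -4 - 1*29 = -4 - 29 = -33)
H*(-55 + l(-5)) = -33*(-55 + (2 + 2*(-5))) = -33*(-55 + (2 - 10)) = -33*(-55 - 8) = -33*(-63) = 2079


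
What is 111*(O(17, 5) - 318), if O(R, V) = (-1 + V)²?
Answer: -33522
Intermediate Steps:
111*(O(17, 5) - 318) = 111*((-1 + 5)² - 318) = 111*(4² - 318) = 111*(16 - 318) = 111*(-302) = -33522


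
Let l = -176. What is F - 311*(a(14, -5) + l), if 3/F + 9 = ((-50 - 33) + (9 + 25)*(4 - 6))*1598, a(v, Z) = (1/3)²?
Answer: 118798573064/2171763 ≈ 54701.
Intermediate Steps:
a(v, Z) = ⅑ (a(v, Z) = (⅓)² = ⅑)
F = -3/241307 (F = 3/(-9 + ((-50 - 33) + (9 + 25)*(4 - 6))*1598) = 3/(-9 + (-83 + 34*(-2))*1598) = 3/(-9 + (-83 - 68)*1598) = 3/(-9 - 151*1598) = 3/(-9 - 241298) = 3/(-241307) = 3*(-1/241307) = -3/241307 ≈ -1.2432e-5)
F - 311*(a(14, -5) + l) = -3/241307 - 311*(⅑ - 176) = -3/241307 - 311*(-1583/9) = -3/241307 + 492313/9 = 118798573064/2171763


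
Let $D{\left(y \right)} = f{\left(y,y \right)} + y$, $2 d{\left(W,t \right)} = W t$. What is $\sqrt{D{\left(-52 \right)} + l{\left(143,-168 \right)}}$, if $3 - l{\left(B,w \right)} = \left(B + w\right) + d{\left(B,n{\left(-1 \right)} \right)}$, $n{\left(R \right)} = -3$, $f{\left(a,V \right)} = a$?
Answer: $\frac{\sqrt{554}}{2} \approx 11.769$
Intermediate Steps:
$d{\left(W,t \right)} = \frac{W t}{2}$
$l{\left(B,w \right)} = 3 + \frac{B}{2} - w$ ($l{\left(B,w \right)} = 3 - \left(\left(B + w\right) + \frac{1}{2} B \left(-3\right)\right) = 3 - \left(\left(B + w\right) - \frac{3 B}{2}\right) = 3 - \left(w - \frac{B}{2}\right) = 3 + \left(\frac{B}{2} - w\right) = 3 + \frac{B}{2} - w$)
$D{\left(y \right)} = 2 y$ ($D{\left(y \right)} = y + y = 2 y$)
$\sqrt{D{\left(-52 \right)} + l{\left(143,-168 \right)}} = \sqrt{2 \left(-52\right) + \left(3 + \frac{1}{2} \cdot 143 - -168\right)} = \sqrt{-104 + \left(3 + \frac{143}{2} + 168\right)} = \sqrt{-104 + \frac{485}{2}} = \sqrt{\frac{277}{2}} = \frac{\sqrt{554}}{2}$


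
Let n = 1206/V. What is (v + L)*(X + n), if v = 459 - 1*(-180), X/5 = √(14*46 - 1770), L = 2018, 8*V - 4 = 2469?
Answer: 25634736/2473 + 13285*I*√1126 ≈ 10366.0 + 4.4579e+5*I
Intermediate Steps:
V = 2473/8 (V = ½ + (⅛)*2469 = ½ + 2469/8 = 2473/8 ≈ 309.13)
X = 5*I*√1126 (X = 5*√(14*46 - 1770) = 5*√(644 - 1770) = 5*√(-1126) = 5*(I*√1126) = 5*I*√1126 ≈ 167.78*I)
v = 639 (v = 459 + 180 = 639)
n = 9648/2473 (n = 1206/(2473/8) = 1206*(8/2473) = 9648/2473 ≈ 3.9013)
(v + L)*(X + n) = (639 + 2018)*(5*I*√1126 + 9648/2473) = 2657*(9648/2473 + 5*I*√1126) = 25634736/2473 + 13285*I*√1126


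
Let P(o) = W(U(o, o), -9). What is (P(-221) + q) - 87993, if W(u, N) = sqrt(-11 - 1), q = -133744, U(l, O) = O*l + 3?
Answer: -221737 + 2*I*sqrt(3) ≈ -2.2174e+5 + 3.4641*I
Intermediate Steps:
U(l, O) = 3 + O*l
W(u, N) = 2*I*sqrt(3) (W(u, N) = sqrt(-12) = 2*I*sqrt(3))
P(o) = 2*I*sqrt(3)
(P(-221) + q) - 87993 = (2*I*sqrt(3) - 133744) - 87993 = (-133744 + 2*I*sqrt(3)) - 87993 = -221737 + 2*I*sqrt(3)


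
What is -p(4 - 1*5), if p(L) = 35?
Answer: -35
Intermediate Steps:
-p(4 - 1*5) = -1*35 = -35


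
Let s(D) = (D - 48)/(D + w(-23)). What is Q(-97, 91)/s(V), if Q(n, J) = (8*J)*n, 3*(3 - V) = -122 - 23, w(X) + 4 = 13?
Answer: -6390748/5 ≈ -1.2782e+6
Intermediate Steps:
w(X) = 9 (w(X) = -4 + 13 = 9)
V = 154/3 (V = 3 - (-122 - 23)/3 = 3 - 1/3*(-145) = 3 + 145/3 = 154/3 ≈ 51.333)
Q(n, J) = 8*J*n
s(D) = (-48 + D)/(9 + D) (s(D) = (D - 48)/(D + 9) = (-48 + D)/(9 + D))
Q(-97, 91)/s(V) = (8*91*(-97))/(((-48 + 154/3)/(9 + 154/3))) = -70616/((10/3)/(181/3)) = -70616/((3/181)*(10/3)) = -70616/10/181 = -70616*181/10 = -6390748/5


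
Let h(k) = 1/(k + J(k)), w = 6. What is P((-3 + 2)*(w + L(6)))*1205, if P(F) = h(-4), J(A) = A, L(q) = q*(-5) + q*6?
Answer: -1205/8 ≈ -150.63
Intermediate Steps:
L(q) = q (L(q) = -5*q + 6*q = q)
h(k) = 1/(2*k) (h(k) = 1/(k + k) = 1/(2*k))
P(F) = -⅛ (P(F) = (½)/(-4) = (½)*(-¼) = -⅛)
P((-3 + 2)*(w + L(6)))*1205 = -⅛*1205 = -1205/8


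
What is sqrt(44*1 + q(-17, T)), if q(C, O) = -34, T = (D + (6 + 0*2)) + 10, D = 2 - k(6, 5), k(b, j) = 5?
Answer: sqrt(10) ≈ 3.1623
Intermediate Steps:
D = -3 (D = 2 - 1*5 = 2 - 5 = -3)
T = 13 (T = (-3 + (6 + 0*2)) + 10 = (-3 + (6 + 0)) + 10 = (-3 + 6) + 10 = 3 + 10 = 13)
sqrt(44*1 + q(-17, T)) = sqrt(44*1 - 34) = sqrt(44 - 34) = sqrt(10)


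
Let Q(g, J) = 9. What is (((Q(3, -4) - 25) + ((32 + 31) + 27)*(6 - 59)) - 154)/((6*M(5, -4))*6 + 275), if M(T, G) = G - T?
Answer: 4940/49 ≈ 100.82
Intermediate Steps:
(((Q(3, -4) - 25) + ((32 + 31) + 27)*(6 - 59)) - 154)/((6*M(5, -4))*6 + 275) = (((9 - 25) + ((32 + 31) + 27)*(6 - 59)) - 154)/((6*(-4 - 1*5))*6 + 275) = ((-16 + (63 + 27)*(-53)) - 154)/((6*(-4 - 5))*6 + 275) = ((-16 + 90*(-53)) - 154)/((6*(-9))*6 + 275) = ((-16 - 4770) - 154)/(-54*6 + 275) = (-4786 - 154)/(-324 + 275) = -4940/(-49) = -4940*(-1/49) = 4940/49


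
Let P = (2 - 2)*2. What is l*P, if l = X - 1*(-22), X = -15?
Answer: 0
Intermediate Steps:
P = 0 (P = 0*2 = 0)
l = 7 (l = -15 - 1*(-22) = -15 + 22 = 7)
l*P = 7*0 = 0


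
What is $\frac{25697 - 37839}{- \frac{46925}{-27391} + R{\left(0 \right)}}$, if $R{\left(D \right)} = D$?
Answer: $- \frac{332581522}{46925} \approx -7087.5$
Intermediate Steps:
$\frac{25697 - 37839}{- \frac{46925}{-27391} + R{\left(0 \right)}} = \frac{25697 - 37839}{- \frac{46925}{-27391} + 0} = - \frac{12142}{\left(-46925\right) \left(- \frac{1}{27391}\right) + 0} = - \frac{12142}{\frac{46925}{27391} + 0} = - \frac{12142}{\frac{46925}{27391}} = \left(-12142\right) \frac{27391}{46925} = - \frac{332581522}{46925}$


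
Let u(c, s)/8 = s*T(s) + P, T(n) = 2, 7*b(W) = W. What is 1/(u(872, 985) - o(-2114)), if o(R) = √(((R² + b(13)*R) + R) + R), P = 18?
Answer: 7952/124238187 + √4460842/248476374 ≈ 7.2506e-5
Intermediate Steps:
b(W) = W/7
u(c, s) = 144 + 16*s (u(c, s) = 8*(s*2 + 18) = 8*(2*s + 18) = 8*(18 + 2*s) = 144 + 16*s)
o(R) = √(R² + 27*R/7) (o(R) = √(((R² + ((⅐)*13)*R) + R) + R) = √(((R² + 13*R/7) + R) + R) = √((R² + 20*R/7) + R) = √(R² + 27*R/7))
1/(u(872, 985) - o(-2114)) = 1/((144 + 16*985) - √(-2114*(27/7 - 2114))) = 1/((144 + 15760) - √(-2114*(-14771/7))) = 1/(15904 - √4460842)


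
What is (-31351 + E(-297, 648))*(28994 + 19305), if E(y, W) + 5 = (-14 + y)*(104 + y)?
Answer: 1384587433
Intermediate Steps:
E(y, W) = -5 + (-14 + y)*(104 + y)
(-31351 + E(-297, 648))*(28994 + 19305) = (-31351 + (-1461 + (-297)² + 90*(-297)))*(28994 + 19305) = (-31351 + (-1461 + 88209 - 26730))*48299 = (-31351 + 60018)*48299 = 28667*48299 = 1384587433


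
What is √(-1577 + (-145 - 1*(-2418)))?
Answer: 2*√174 ≈ 26.382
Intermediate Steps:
√(-1577 + (-145 - 1*(-2418))) = √(-1577 + (-145 + 2418)) = √(-1577 + 2273) = √696 = 2*√174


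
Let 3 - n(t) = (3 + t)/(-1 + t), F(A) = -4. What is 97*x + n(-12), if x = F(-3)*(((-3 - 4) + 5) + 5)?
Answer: -15102/13 ≈ -1161.7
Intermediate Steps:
n(t) = 3 - (3 + t)/(-1 + t)
x = -12 (x = -4*(((-3 - 4) + 5) + 5) = -4*((-7 + 5) + 5) = -4*(-2 + 5) = -4*3 = -12)
97*x + n(-12) = 97*(-12) + 2*(-3 - 12)/(-1 - 12) = -1164 + 2*(-15)/(-13) = -1164 + 2*(-1/13)*(-15) = -1164 + 30/13 = -15102/13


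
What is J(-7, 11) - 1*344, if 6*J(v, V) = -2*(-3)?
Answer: -343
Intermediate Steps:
J(v, V) = 1 (J(v, V) = (-2*(-3))/6 = (⅙)*6 = 1)
J(-7, 11) - 1*344 = 1 - 1*344 = 1 - 344 = -343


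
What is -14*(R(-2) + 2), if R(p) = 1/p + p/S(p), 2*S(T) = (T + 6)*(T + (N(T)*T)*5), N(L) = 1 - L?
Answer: -343/16 ≈ -21.438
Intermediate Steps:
S(T) = (6 + T)*(T + 5*T*(1 - T))/2 (S(T) = ((T + 6)*(T + ((1 - T)*T)*5))/2 = ((6 + T)*(T + (T*(1 - T))*5))/2 = ((6 + T)*(T + 5*T*(1 - T)))/2 = (6 + T)*(T + 5*T*(1 - T))/2)
R(p) = 1/p + 2/(36 - 24*p - 5*p²) (R(p) = 1/p + p/((p*(36 - 24*p - 5*p²)/2)) = 1/p + p*(2/(p*(36 - 24*p - 5*p²))) = 1/p + 2/(36 - 24*p - 5*p²))
-14*(R(-2) + 2) = -14*((-36 + 5*(-2)² + 22*(-2))/((-2)*(-36 + 5*(-2)² + 24*(-2))) + 2) = -14*(-(-36 + 5*4 - 44)/(2*(-36 + 5*4 - 48)) + 2) = -14*(-(-36 + 20 - 44)/(2*(-36 + 20 - 48)) + 2) = -14*(-½*(-60)/(-64) + 2) = -14*(-½*(-1/64)*(-60) + 2) = -14*(-15/32 + 2) = -14*49/32 = -343/16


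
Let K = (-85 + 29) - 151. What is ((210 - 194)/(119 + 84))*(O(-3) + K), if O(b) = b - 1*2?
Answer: -3392/203 ≈ -16.709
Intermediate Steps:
O(b) = -2 + b (O(b) = b - 2 = -2 + b)
K = -207 (K = -56 - 151 = -207)
((210 - 194)/(119 + 84))*(O(-3) + K) = ((210 - 194)/(119 + 84))*((-2 - 3) - 207) = (16/203)*(-5 - 207) = (16*(1/203))*(-212) = (16/203)*(-212) = -3392/203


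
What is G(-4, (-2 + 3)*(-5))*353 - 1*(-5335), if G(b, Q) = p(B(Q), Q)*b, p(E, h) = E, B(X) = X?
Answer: 12395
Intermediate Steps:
G(b, Q) = Q*b
G(-4, (-2 + 3)*(-5))*353 - 1*(-5335) = (((-2 + 3)*(-5))*(-4))*353 - 1*(-5335) = ((1*(-5))*(-4))*353 + 5335 = -5*(-4)*353 + 5335 = 20*353 + 5335 = 7060 + 5335 = 12395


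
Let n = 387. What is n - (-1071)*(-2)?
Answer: -1755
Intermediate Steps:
n - (-1071)*(-2) = 387 - (-1071)*(-2) = 387 - 357*6 = 387 - 2142 = -1755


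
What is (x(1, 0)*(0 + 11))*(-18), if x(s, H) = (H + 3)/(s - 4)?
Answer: 198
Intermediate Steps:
x(s, H) = (3 + H)/(-4 + s)
(x(1, 0)*(0 + 11))*(-18) = (((3 + 0)/(-4 + 1))*(0 + 11))*(-18) = ((3/(-3))*11)*(-18) = (-1/3*3*11)*(-18) = -1*11*(-18) = -11*(-18) = 198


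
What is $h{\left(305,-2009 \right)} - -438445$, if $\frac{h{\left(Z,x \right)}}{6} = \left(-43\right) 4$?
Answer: $437413$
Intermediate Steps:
$h{\left(Z,x \right)} = -1032$ ($h{\left(Z,x \right)} = 6 \left(\left(-43\right) 4\right) = 6 \left(-172\right) = -1032$)
$h{\left(305,-2009 \right)} - -438445 = -1032 - -438445 = -1032 + 438445 = 437413$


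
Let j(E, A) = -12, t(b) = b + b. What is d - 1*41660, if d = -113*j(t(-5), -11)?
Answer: -40304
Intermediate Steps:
t(b) = 2*b
d = 1356 (d = -113*(-12) = 1356)
d - 1*41660 = 1356 - 1*41660 = 1356 - 41660 = -40304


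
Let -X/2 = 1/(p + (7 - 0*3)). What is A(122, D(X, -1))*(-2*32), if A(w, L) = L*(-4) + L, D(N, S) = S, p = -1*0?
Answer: -192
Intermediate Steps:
p = 0
X = -2/7 (X = -2/(0 + (7 - 0*3)) = -2/(0 + (7 - 1*0)) = -2/(0 + (7 + 0)) = -2/(0 + 7) = -2/7 ≈ -0.28571)
A(w, L) = -3*L (A(w, L) = -4*L + L = -3*L)
A(122, D(X, -1))*(-2*32) = (-3*(-1))*(-2*32) = 3*(-64) = -192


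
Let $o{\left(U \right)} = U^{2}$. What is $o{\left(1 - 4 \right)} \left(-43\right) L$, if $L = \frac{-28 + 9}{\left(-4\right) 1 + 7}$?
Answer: $2451$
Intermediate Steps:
$L = - \frac{19}{3}$ ($L = - \frac{19}{-4 + 7} = - \frac{19}{3} \approx -6.3333$)
$o{\left(1 - 4 \right)} \left(-43\right) L = \left(1 - 4\right)^{2} \left(-43\right) \left(- \frac{19}{3}\right) = \left(-3\right)^{2} \left(-43\right) \left(- \frac{19}{3}\right) = 9 \left(-43\right) \left(- \frac{19}{3}\right) = \left(-387\right) \left(- \frac{19}{3}\right) = 2451$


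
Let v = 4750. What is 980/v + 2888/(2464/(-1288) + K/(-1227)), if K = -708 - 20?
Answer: -9677479472/4422725 ≈ -2188.1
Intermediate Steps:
K = -728
980/v + 2888/(2464/(-1288) + K/(-1227)) = 980/4750 + 2888/(2464/(-1288) - 728/(-1227)) = 980*(1/4750) + 2888/(2464*(-1/1288) - 728*(-1/1227)) = 98/475 + 2888/(-44/23 + 728/1227) = 98/475 + 2888/(-37244/28221) = 98/475 + 2888*(-28221/37244) = 98/475 - 20375562/9311 = -9677479472/4422725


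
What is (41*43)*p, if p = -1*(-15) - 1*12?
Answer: 5289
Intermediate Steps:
p = 3 (p = 15 - 12 = 3)
(41*43)*p = (41*43)*3 = 1763*3 = 5289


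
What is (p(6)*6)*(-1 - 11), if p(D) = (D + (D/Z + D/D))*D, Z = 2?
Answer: -4320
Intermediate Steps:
p(D) = D*(1 + 3*D/2) (p(D) = (D + (D/2 + D/D))*D = (D + (D*(½) + 1))*D = (D + (D/2 + 1))*D = (D + (1 + D/2))*D = (1 + 3*D/2)*D = D*(1 + 3*D/2))
(p(6)*6)*(-1 - 11) = (((½)*6*(2 + 3*6))*6)*(-1 - 11) = (((½)*6*(2 + 18))*6)*(-12) = (((½)*6*20)*6)*(-12) = (60*6)*(-12) = 360*(-12) = -4320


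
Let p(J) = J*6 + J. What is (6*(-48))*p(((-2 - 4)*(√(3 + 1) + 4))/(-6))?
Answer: -12096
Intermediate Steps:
p(J) = 7*J (p(J) = 6*J + J = 7*J)
(6*(-48))*p(((-2 - 4)*(√(3 + 1) + 4))/(-6)) = (6*(-48))*(7*(((-2 - 4)*(√(3 + 1) + 4))/(-6))) = -2016*-6*(√4 + 4)*(-⅙) = -2016*-6*(2 + 4)*(-⅙) = -2016*-6*6*(-⅙) = -2016*(-36*(-⅙)) = -2016*6 = -288*42 = -12096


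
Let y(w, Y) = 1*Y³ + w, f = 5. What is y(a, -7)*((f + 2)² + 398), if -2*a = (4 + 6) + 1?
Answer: -311559/2 ≈ -1.5578e+5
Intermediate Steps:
a = -11/2 (a = -((4 + 6) + 1)/2 = -(10 + 1)/2 = -½*11 = -11/2 ≈ -5.5000)
y(w, Y) = w + Y³ (y(w, Y) = Y³ + w = w + Y³)
y(a, -7)*((f + 2)² + 398) = (-11/2 + (-7)³)*((5 + 2)² + 398) = (-11/2 - 343)*(7² + 398) = -697*(49 + 398)/2 = -697/2*447 = -311559/2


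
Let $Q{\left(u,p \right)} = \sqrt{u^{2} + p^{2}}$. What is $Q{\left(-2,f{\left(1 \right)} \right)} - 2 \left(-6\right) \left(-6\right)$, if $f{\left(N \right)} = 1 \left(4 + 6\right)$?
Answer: $-72 + 2 \sqrt{26} \approx -61.802$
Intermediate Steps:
$f{\left(N \right)} = 10$ ($f{\left(N \right)} = 1 \cdot 10 = 10$)
$Q{\left(u,p \right)} = \sqrt{p^{2} + u^{2}}$
$Q{\left(-2,f{\left(1 \right)} \right)} - 2 \left(-6\right) \left(-6\right) = \sqrt{10^{2} + \left(-2\right)^{2}} - 2 \left(-6\right) \left(-6\right) = \sqrt{100 + 4} - \left(-12\right) \left(-6\right) = \sqrt{104} - 72 = 2 \sqrt{26} - 72 = -72 + 2 \sqrt{26}$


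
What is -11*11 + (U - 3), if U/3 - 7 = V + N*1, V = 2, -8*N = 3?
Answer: -785/8 ≈ -98.125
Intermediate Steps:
N = -3/8 (N = -⅛*3 = -3/8 ≈ -0.37500)
U = 207/8 (U = 21 + 3*(2 - 3/8*1) = 21 + 3*(2 - 3/8) = 21 + 3*(13/8) = 21 + 39/8 = 207/8 ≈ 25.875)
-11*11 + (U - 3) = -11*11 + (207/8 - 3) = -121 + 183/8 = -785/8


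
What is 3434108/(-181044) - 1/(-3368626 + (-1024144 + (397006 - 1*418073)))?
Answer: -1263132730946/66591558819 ≈ -18.968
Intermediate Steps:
3434108/(-181044) - 1/(-3368626 + (-1024144 + (397006 - 1*418073))) = 3434108*(-1/181044) - 1/(-3368626 + (-1024144 + (397006 - 418073))) = -858527/45261 - 1/(-3368626 + (-1024144 - 21067)) = -858527/45261 - 1/(-3368626 - 1045211) = -858527/45261 - 1/(-4413837) = -858527/45261 - 1*(-1/4413837) = -858527/45261 + 1/4413837 = -1263132730946/66591558819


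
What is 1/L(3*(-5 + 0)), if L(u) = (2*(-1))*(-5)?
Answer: ⅒ ≈ 0.10000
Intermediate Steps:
L(u) = 10 (L(u) = -2*(-5) = 10)
1/L(3*(-5 + 0)) = 1/10 = ⅒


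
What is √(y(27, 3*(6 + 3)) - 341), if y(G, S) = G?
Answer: I*√314 ≈ 17.72*I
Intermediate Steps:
√(y(27, 3*(6 + 3)) - 341) = √(27 - 341) = √(-314) = I*√314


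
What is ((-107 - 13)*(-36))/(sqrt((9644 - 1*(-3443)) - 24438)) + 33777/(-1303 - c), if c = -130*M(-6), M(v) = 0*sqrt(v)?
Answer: -33777/1303 - 4320*I*sqrt(11351)/11351 ≈ -25.922 - 40.548*I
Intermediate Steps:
M(v) = 0
c = 0 (c = -130*0 = 0)
((-107 - 13)*(-36))/(sqrt((9644 - 1*(-3443)) - 24438)) + 33777/(-1303 - c) = ((-107 - 13)*(-36))/(sqrt((9644 - 1*(-3443)) - 24438)) + 33777/(-1303 - 1*0) = (-120*(-36))/(sqrt((9644 + 3443) - 24438)) + 33777/(-1303 + 0) = 4320/(sqrt(13087 - 24438)) + 33777/(-1303) = 4320/(sqrt(-11351)) + 33777*(-1/1303) = 4320/((I*sqrt(11351))) - 33777/1303 = 4320*(-I*sqrt(11351)/11351) - 33777/1303 = -4320*I*sqrt(11351)/11351 - 33777/1303 = -33777/1303 - 4320*I*sqrt(11351)/11351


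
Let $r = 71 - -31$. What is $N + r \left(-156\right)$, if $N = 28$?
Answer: $-15884$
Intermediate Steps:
$r = 102$ ($r = 71 + 31 = 102$)
$N + r \left(-156\right) = 28 + 102 \left(-156\right) = 28 - 15912 = -15884$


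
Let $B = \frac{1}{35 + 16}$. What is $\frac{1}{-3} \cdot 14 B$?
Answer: $- \frac{14}{153} \approx -0.091503$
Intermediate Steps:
$B = \frac{1}{51} \approx 0.019608$
$\frac{1}{-3} \cdot 14 B = \frac{1}{-3} \cdot 14 \cdot \frac{1}{51} = \left(- \frac{1}{3}\right) 14 \cdot \frac{1}{51} = \left(- \frac{14}{3}\right) \frac{1}{51} = - \frac{14}{153}$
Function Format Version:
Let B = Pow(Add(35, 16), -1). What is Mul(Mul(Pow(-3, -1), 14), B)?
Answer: Rational(-14, 153) ≈ -0.091503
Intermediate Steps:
B = Rational(1, 51) (B = Pow(51, -1) = Rational(1, 51) ≈ 0.019608)
Mul(Mul(Pow(-3, -1), 14), B) = Mul(Mul(Pow(-3, -1), 14), Rational(1, 51)) = Mul(Mul(Rational(-1, 3), 14), Rational(1, 51)) = Mul(Rational(-14, 3), Rational(1, 51)) = Rational(-14, 153)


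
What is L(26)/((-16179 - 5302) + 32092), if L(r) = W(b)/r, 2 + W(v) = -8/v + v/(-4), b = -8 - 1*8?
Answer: 5/551772 ≈ 9.0617e-6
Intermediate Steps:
b = -16 (b = -8 - 8 = -16)
W(v) = -2 - 8/v - v/4 (W(v) = -2 + (-8/v + v/(-4)) = -2 + (-8/v + v*(-¼)) = -2 + (-8/v - v/4) = -2 - 8/v - v/4)
L(r) = 5/(2*r) (L(r) = (-2 - 8/(-16) - ¼*(-16))/r = (-2 - 8*(-1/16) + 4)/r = (-2 + ½ + 4)/r = 5/(2*r))
L(26)/((-16179 - 5302) + 32092) = ((5/2)/26)/((-16179 - 5302) + 32092) = ((5/2)*(1/26))/(-21481 + 32092) = (5/52)/10611 = (5/52)*(1/10611) = 5/551772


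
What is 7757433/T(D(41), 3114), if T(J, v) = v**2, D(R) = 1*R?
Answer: 861937/1077444 ≈ 0.79998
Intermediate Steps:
D(R) = R
7757433/T(D(41), 3114) = 7757433/(3114**2) = 7757433/9696996 = 7757433*(1/9696996) = 861937/1077444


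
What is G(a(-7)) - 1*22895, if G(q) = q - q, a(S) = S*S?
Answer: -22895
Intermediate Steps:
a(S) = S²
G(q) = 0
G(a(-7)) - 1*22895 = 0 - 1*22895 = 0 - 22895 = -22895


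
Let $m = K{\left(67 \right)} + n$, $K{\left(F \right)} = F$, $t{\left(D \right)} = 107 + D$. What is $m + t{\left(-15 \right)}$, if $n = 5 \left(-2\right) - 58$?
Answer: $91$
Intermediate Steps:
$n = -68$ ($n = -10 - 58 = -68$)
$m = -1$ ($m = 67 - 68 = -1$)
$m + t{\left(-15 \right)} = -1 + \left(107 - 15\right) = -1 + 92 = 91$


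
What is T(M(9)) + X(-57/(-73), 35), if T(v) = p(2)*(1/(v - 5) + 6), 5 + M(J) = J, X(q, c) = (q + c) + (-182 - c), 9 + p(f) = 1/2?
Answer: -32663/146 ≈ -223.72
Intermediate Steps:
p(f) = -17/2 (p(f) = -9 + 1/2 = -17/2)
X(q, c) = -182 + q (X(q, c) = (c + q) + (-182 - c) = -182 + q)
M(J) = -5 + J
T(v) = -51 - 17/(2*(-5 + v)) (T(v) = -17*(1/(v - 5) + 6)/2 = -17*(1/(-5 + v) + 6)/2 = -17*(6 + 1/(-5 + v))/2 = -51 - 17/(2*(-5 + v)))
T(M(9)) + X(-57/(-73), 35) = 17*(29 - 6*(-5 + 9))/(2*(-5 + (-5 + 9))) + (-182 - 57/(-73)) = 17*(29 - 6*4)/(2*(-5 + 4)) + (-182 - 57*(-1/73)) = (17/2)*(29 - 24)/(-1) + (-182 + 57/73) = (17/2)*(-1)*5 - 13229/73 = -85/2 - 13229/73 = -32663/146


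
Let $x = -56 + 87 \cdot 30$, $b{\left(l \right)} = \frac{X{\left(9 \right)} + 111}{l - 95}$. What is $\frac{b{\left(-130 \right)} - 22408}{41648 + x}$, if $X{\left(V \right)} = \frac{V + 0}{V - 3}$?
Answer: $- \frac{14939}{29468} \approx -0.50696$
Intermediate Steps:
$X{\left(V \right)} = \frac{V}{-3 + V}$
$b{\left(l \right)} = \frac{225}{2 \left(-95 + l\right)}$ ($b{\left(l \right)} = \frac{\frac{9}{-3 + 9} + 111}{l - 95} = \frac{\frac{9}{6} + 111}{-95 + l} = \frac{9 \cdot \frac{1}{6} + 111}{-95 + l} = \frac{\frac{3}{2} + 111}{-95 + l} = \frac{225}{2 \left(-95 + l\right)}$)
$x = 2554$ ($x = -56 + 2610 = 2554$)
$\frac{b{\left(-130 \right)} - 22408}{41648 + x} = \frac{\frac{225}{2 \left(-95 - 130\right)} - 22408}{41648 + 2554} = \frac{\frac{225}{2 \left(-225\right)} - 22408}{44202} = \left(\frac{225}{2} \left(- \frac{1}{225}\right) - 22408\right) \frac{1}{44202} = \left(- \frac{1}{2} - 22408\right) \frac{1}{44202} = \left(- \frac{44817}{2}\right) \frac{1}{44202} = - \frac{14939}{29468}$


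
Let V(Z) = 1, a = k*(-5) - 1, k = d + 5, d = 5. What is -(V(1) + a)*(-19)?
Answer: -950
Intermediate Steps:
k = 10 (k = 5 + 5 = 10)
a = -51 (a = 10*(-5) - 1 = -50 - 1 = -51)
-(V(1) + a)*(-19) = -(1 - 51)*(-19) = -(-50)*(-19) = -1*950 = -950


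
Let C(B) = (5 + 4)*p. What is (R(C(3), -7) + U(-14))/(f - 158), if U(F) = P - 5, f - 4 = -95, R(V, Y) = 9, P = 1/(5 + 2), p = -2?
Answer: -29/1743 ≈ -0.016638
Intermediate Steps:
C(B) = -18 (C(B) = (5 + 4)*(-2) = 9*(-2) = -18)
P = 1/7 ≈ 0.14286
f = -91 (f = 4 - 95 = -91)
U(F) = -34/7 (U(F) = 1/7 - 5 = -34/7)
(R(C(3), -7) + U(-14))/(f - 158) = (9 - 34/7)/(-91 - 158) = (29/7)/(-249) = (29/7)*(-1/249) = -29/1743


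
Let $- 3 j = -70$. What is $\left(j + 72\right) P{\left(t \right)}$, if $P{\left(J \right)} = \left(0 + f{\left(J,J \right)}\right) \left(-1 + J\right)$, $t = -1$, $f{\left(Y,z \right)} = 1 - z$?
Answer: $- \frac{1144}{3} \approx -381.33$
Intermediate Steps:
$j = \frac{70}{3}$ ($j = \left(- \frac{1}{3}\right) \left(-70\right) = \frac{70}{3} \approx 23.333$)
$P{\left(J \right)} = \left(1 - J\right) \left(-1 + J\right)$ ($P{\left(J \right)} = \left(0 - \left(-1 + J\right)\right) \left(-1 + J\right) = \left(1 - J\right) \left(-1 + J\right)$)
$\left(j + 72\right) P{\left(t \right)} = \left(\frac{70}{3} + 72\right) \left(- \left(-1 - 1\right)^{2}\right) = \frac{286 \left(- \left(-2\right)^{2}\right)}{3} = \frac{286 \left(\left(-1\right) 4\right)}{3} = \frac{286}{3} \left(-4\right) = - \frac{1144}{3}$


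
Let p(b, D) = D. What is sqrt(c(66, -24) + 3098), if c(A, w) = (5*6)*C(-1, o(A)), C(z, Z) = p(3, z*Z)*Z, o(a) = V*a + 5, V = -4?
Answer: 2*I*sqrt(502333) ≈ 1417.5*I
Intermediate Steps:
o(a) = 5 - 4*a (o(a) = -4*a + 5 = 5 - 4*a)
C(z, Z) = z*Z**2 (C(z, Z) = (z*Z)*Z = (Z*z)*Z = z*Z**2)
c(A, w) = -30*(5 - 4*A)**2 (c(A, w) = (5*6)*(-(5 - 4*A)**2) = 30*(-(5 - 4*A)**2) = -30*(5 - 4*A)**2)
sqrt(c(66, -24) + 3098) = sqrt(-30*(-5 + 4*66)**2 + 3098) = sqrt(-30*(-5 + 264)**2 + 3098) = sqrt(-30*259**2 + 3098) = sqrt(-30*67081 + 3098) = sqrt(-2012430 + 3098) = sqrt(-2009332) = 2*I*sqrt(502333)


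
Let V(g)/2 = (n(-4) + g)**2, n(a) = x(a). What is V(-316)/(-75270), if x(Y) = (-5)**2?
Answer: -28227/12545 ≈ -2.2501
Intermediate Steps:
x(Y) = 25
n(a) = 25
V(g) = 2*(25 + g)**2
V(-316)/(-75270) = (2*(25 - 316)**2)/(-75270) = (2*(-291)**2)*(-1/75270) = (2*84681)*(-1/75270) = 169362*(-1/75270) = -28227/12545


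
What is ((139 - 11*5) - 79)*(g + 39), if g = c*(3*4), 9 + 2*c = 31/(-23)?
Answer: -2655/23 ≈ -115.43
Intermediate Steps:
c = -119/23 (c = -9/2 + (31/(-23))/2 = -9/2 + (31*(-1/23))/2 = -9/2 + (½)*(-31/23) = -9/2 - 31/46 = -119/23 ≈ -5.1739)
g = -1428/23 (g = -357*4/23 = -119/23*12 = -1428/23 ≈ -62.087)
((139 - 11*5) - 79)*(g + 39) = ((139 - 11*5) - 79)*(-1428/23 + 39) = ((139 - 55) - 79)*(-531/23) = (84 - 79)*(-531/23) = 5*(-531/23) = -2655/23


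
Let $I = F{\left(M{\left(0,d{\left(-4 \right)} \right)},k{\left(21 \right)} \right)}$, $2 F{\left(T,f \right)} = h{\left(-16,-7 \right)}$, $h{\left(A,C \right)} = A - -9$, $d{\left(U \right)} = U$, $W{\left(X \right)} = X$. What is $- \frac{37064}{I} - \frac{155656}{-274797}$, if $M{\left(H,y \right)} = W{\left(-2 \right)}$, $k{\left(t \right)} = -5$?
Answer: $\frac{20371241608}{1923579} \approx 10590.0$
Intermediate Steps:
$M{\left(H,y \right)} = -2$
$h{\left(A,C \right)} = 9 + A$ ($h{\left(A,C \right)} = A + 9 = 9 + A$)
$F{\left(T,f \right)} = - \frac{7}{2}$ ($F{\left(T,f \right)} = \frac{9 - 16}{2} = \frac{1}{2} \left(-7\right) = - \frac{7}{2}$)
$I = - \frac{7}{2} \approx -3.5$
$- \frac{37064}{I} - \frac{155656}{-274797} = - \frac{37064}{- \frac{7}{2}} - \frac{155656}{-274797} = \left(-37064\right) \left(- \frac{2}{7}\right) - - \frac{155656}{274797} = \frac{74128}{7} + \frac{155656}{274797} = \frac{20371241608}{1923579}$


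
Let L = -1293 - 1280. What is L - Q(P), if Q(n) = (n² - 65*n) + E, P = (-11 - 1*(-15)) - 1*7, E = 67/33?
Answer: -91708/33 ≈ -2779.0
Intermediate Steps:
E = 67/33 (E = 67*(1/33) = 67/33 ≈ 2.0303)
P = -3 (P = (-11 + 15) - 7 = 4 - 7 = -3)
L = -2573
Q(n) = 67/33 + n² - 65*n (Q(n) = (n² - 65*n) + 67/33 = 67/33 + n² - 65*n)
L - Q(P) = -2573 - (67/33 + (-3)² - 65*(-3)) = -2573 - (67/33 + 9 + 195) = -2573 - 1*6799/33 = -2573 - 6799/33 = -91708/33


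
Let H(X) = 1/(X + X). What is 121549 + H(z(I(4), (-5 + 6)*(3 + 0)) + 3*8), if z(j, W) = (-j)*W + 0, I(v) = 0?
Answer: 5834353/48 ≈ 1.2155e+5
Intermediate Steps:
z(j, W) = -W*j (z(j, W) = -W*j + 0 = -W*j)
H(X) = 1/(2*X)
121549 + H(z(I(4), (-5 + 6)*(3 + 0)) + 3*8) = 121549 + 1/(2*(-1*(-5 + 6)*(3 + 0)*0 + 3*8)) = 121549 + 1/(2*(-1*1*3*0 + 24)) = 121549 + 1/(2*(-1*3*0 + 24)) = 121549 + 1/(2*(0 + 24)) = 121549 + (½)/24 = 121549 + (½)*(1/24) = 121549 + 1/48 = 5834353/48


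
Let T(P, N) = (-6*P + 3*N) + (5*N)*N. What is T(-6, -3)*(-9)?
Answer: -648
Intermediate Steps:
T(P, N) = -6*P + 3*N + 5*N² (T(P, N) = (-6*P + 3*N) + 5*N² = -6*P + 3*N + 5*N²)
T(-6, -3)*(-9) = (-6*(-6) + 3*(-3) + 5*(-3)²)*(-9) = (36 - 9 + 5*9)*(-9) = (36 - 9 + 45)*(-9) = 72*(-9) = -648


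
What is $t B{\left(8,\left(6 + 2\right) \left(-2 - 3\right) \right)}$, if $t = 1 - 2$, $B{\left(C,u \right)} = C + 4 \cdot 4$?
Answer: $-24$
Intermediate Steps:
$B{\left(C,u \right)} = 16 + C$ ($B{\left(C,u \right)} = C + 16 = 16 + C$)
$t = -1$
$t B{\left(8,\left(6 + 2\right) \left(-2 - 3\right) \right)} = - (16 + 8) = \left(-1\right) 24 = -24$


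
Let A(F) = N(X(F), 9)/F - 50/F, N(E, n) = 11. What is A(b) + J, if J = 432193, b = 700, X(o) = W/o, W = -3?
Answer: 302535061/700 ≈ 4.3219e+5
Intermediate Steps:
X(o) = -3/o
A(F) = -39/F (A(F) = 11/F - 50/F = -39/F)
A(b) + J = -39/700 + 432193 = 302535061/700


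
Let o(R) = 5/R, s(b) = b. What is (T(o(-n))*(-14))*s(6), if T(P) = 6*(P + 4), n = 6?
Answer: -1596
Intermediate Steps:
T(P) = 24 + 6*P (T(P) = 6*(4 + P) = 24 + 6*P)
(T(o(-n))*(-14))*s(6) = ((24 + 6*(5/((-1*6))))*(-14))*6 = ((24 + 6*(5/(-6)))*(-14))*6 = ((24 + 6*(5*(-⅙)))*(-14))*6 = ((24 + 6*(-⅚))*(-14))*6 = ((24 - 5)*(-14))*6 = (19*(-14))*6 = -266*6 = -1596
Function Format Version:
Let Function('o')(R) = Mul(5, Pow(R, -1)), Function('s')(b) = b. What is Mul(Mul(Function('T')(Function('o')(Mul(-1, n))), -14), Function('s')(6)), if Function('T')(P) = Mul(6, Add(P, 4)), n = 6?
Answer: -1596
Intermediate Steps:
Function('T')(P) = Add(24, Mul(6, P)) (Function('T')(P) = Mul(6, Add(4, P)) = Add(24, Mul(6, P)))
Mul(Mul(Function('T')(Function('o')(Mul(-1, n))), -14), Function('s')(6)) = Mul(Mul(Add(24, Mul(6, Mul(5, Pow(Mul(-1, 6), -1)))), -14), 6) = Mul(Mul(Add(24, Mul(6, Mul(5, Pow(-6, -1)))), -14), 6) = Mul(Mul(Add(24, Mul(6, Mul(5, Rational(-1, 6)))), -14), 6) = Mul(Mul(Add(24, Mul(6, Rational(-5, 6))), -14), 6) = Mul(Mul(Add(24, -5), -14), 6) = Mul(Mul(19, -14), 6) = Mul(-266, 6) = -1596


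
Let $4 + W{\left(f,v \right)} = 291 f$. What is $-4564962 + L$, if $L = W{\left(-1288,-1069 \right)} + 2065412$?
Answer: $-2874362$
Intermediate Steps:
$W{\left(f,v \right)} = -4 + 291 f$
$L = 1690600$ ($L = \left(-4 + 291 \left(-1288\right)\right) + 2065412 = \left(-4 - 374808\right) + 2065412 = -374812 + 2065412 = 1690600$)
$-4564962 + L = -4564962 + 1690600 = -2874362$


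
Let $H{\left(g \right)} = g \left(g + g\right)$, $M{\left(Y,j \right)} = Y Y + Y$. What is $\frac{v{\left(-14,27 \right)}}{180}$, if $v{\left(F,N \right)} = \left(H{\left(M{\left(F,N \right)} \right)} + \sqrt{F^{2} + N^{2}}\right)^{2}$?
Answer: $\frac{4388798429}{180} + \frac{33124 \sqrt{37}}{9} \approx 2.4405 \cdot 10^{7}$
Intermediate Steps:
$M{\left(Y,j \right)} = Y + Y^{2}$ ($M{\left(Y,j \right)} = Y^{2} + Y = Y + Y^{2}$)
$H{\left(g \right)} = 2 g^{2}$ ($H{\left(g \right)} = g 2 g = 2 g^{2}$)
$v{\left(F,N \right)} = \left(\sqrt{F^{2} + N^{2}} + 2 F^{2} \left(1 + F\right)^{2}\right)^{2}$ ($v{\left(F,N \right)} = \left(2 \left(F \left(1 + F\right)\right)^{2} + \sqrt{F^{2} + N^{2}}\right)^{2} = \left(2 F^{2} \left(1 + F\right)^{2} + \sqrt{F^{2} + N^{2}}\right)^{2} = \left(\sqrt{F^{2} + N^{2}} + 2 F^{2} \left(1 + F\right)^{2}\right)^{2}$)
$\frac{v{\left(-14,27 \right)}}{180} = \frac{\left(\sqrt{\left(-14\right)^{2} + 27^{2}} + 2 \left(-14\right)^{2} \left(1 - 14\right)^{2}\right)^{2}}{180} = \left(\sqrt{196 + 729} + 2 \cdot 196 \left(-13\right)^{2}\right)^{2} \cdot \frac{1}{180} = \left(\sqrt{925} + 2 \cdot 196 \cdot 169\right)^{2} \cdot \frac{1}{180} = \left(5 \sqrt{37} + 66248\right)^{2} \cdot \frac{1}{180} = \left(66248 + 5 \sqrt{37}\right)^{2} \cdot \frac{1}{180} = \frac{\left(66248 + 5 \sqrt{37}\right)^{2}}{180}$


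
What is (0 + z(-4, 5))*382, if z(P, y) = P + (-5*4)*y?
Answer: -39728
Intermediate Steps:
z(P, y) = P - 20*y
(0 + z(-4, 5))*382 = (0 + (-4 - 20*5))*382 = (0 + (-4 - 100))*382 = (0 - 104)*382 = -104*382 = -39728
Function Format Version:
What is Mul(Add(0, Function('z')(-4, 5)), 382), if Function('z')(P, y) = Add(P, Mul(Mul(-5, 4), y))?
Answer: -39728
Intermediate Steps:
Function('z')(P, y) = Add(P, Mul(-20, y))
Mul(Add(0, Function('z')(-4, 5)), 382) = Mul(Add(0, Add(-4, Mul(-20, 5))), 382) = Mul(Add(0, Add(-4, -100)), 382) = Mul(Add(0, -104), 382) = Mul(-104, 382) = -39728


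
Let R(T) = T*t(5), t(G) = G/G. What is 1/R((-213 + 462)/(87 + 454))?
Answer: 541/249 ≈ 2.1727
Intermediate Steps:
t(G) = 1
R(T) = T (R(T) = T*1 = T)
1/R((-213 + 462)/(87 + 454)) = 1/((-213 + 462)/(87 + 454)) = 1/(249/541) = 541/249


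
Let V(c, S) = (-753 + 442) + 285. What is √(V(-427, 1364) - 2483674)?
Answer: 10*I*√24837 ≈ 1576.0*I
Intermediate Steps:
V(c, S) = -26 (V(c, S) = -311 + 285 = -26)
√(V(-427, 1364) - 2483674) = √(-26 - 2483674) = √(-2483700) = 10*I*√24837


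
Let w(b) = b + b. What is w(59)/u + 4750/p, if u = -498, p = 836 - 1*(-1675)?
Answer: 344867/208413 ≈ 1.6547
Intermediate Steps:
p = 2511 (p = 836 + 1675 = 2511)
w(b) = 2*b
w(59)/u + 4750/p = (2*59)/(-498) + 4750/2511 = 118*(-1/498) + 4750*(1/2511) = -59/249 + 4750/2511 = 344867/208413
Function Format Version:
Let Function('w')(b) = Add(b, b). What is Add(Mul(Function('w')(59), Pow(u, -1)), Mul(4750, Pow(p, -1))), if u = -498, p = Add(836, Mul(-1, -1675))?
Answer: Rational(344867, 208413) ≈ 1.6547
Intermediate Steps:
p = 2511 (p = Add(836, 1675) = 2511)
Function('w')(b) = Mul(2, b)
Add(Mul(Function('w')(59), Pow(u, -1)), Mul(4750, Pow(p, -1))) = Add(Mul(Mul(2, 59), Pow(-498, -1)), Mul(4750, Pow(2511, -1))) = Add(Mul(118, Rational(-1, 498)), Mul(4750, Rational(1, 2511))) = Add(Rational(-59, 249), Rational(4750, 2511)) = Rational(344867, 208413)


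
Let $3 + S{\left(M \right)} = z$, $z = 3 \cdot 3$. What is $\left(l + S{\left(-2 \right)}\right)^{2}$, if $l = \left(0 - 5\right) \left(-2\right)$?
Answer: $256$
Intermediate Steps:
$l = 10$ ($l = \left(-5\right) \left(-2\right) = 10$)
$z = 9$
$S{\left(M \right)} = 6$ ($S{\left(M \right)} = -3 + 9 = 6$)
$\left(l + S{\left(-2 \right)}\right)^{2} = \left(10 + 6\right)^{2} = 16^{2} = 256$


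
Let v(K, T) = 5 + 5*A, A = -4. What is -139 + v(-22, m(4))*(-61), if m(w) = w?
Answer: 776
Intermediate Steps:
v(K, T) = -15 (v(K, T) = 5 + 5*(-4) = 5 - 20 = -15)
-139 + v(-22, m(4))*(-61) = -139 - 15*(-61) = -139 + 915 = 776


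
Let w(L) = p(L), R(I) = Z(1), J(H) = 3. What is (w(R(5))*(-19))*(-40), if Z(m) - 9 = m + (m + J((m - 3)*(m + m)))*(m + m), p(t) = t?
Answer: 13680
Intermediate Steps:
Z(m) = 9 + m + 2*m*(3 + m) (Z(m) = 9 + (m + (m + 3)*(m + m)) = 9 + (m + (3 + m)*(2*m)) = 9 + (m + 2*m*(3 + m)) = 9 + m + 2*m*(3 + m))
R(I) = 18 (R(I) = 9 + 2*1² + 7*1 = 9 + 2*1 + 7 = 9 + 2 + 7 = 18)
w(L) = L
(w(R(5))*(-19))*(-40) = (18*(-19))*(-40) = -342*(-40) = 13680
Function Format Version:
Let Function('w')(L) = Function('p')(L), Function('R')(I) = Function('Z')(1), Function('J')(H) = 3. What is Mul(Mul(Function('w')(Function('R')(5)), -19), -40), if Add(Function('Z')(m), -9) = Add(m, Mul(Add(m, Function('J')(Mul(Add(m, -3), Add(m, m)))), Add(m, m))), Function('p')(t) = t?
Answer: 13680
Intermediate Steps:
Function('Z')(m) = Add(9, m, Mul(2, m, Add(3, m))) (Function('Z')(m) = Add(9, Add(m, Mul(Add(m, 3), Add(m, m)))) = Add(9, Add(m, Mul(Add(3, m), Mul(2, m)))) = Add(9, Add(m, Mul(2, m, Add(3, m)))) = Add(9, m, Mul(2, m, Add(3, m))))
Function('R')(I) = 18 (Function('R')(I) = Add(9, Mul(2, Pow(1, 2)), Mul(7, 1)) = Add(9, Mul(2, 1), 7) = Add(9, 2, 7) = 18)
Function('w')(L) = L
Mul(Mul(Function('w')(Function('R')(5)), -19), -40) = Mul(Mul(18, -19), -40) = Mul(-342, -40) = 13680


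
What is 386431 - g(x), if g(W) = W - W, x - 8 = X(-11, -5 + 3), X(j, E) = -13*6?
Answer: 386431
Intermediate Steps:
X(j, E) = -78
x = -70 (x = 8 - 78 = -70)
g(W) = 0
386431 - g(x) = 386431 - 1*0 = 386431 + 0 = 386431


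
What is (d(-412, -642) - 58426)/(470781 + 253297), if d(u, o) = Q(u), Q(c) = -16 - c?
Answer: -29015/362039 ≈ -0.080143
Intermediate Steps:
d(u, o) = -16 - u
(d(-412, -642) - 58426)/(470781 + 253297) = ((-16 - 1*(-412)) - 58426)/(470781 + 253297) = ((-16 + 412) - 58426)/724078 = (396 - 58426)*(1/724078) = -58030*1/724078 = -29015/362039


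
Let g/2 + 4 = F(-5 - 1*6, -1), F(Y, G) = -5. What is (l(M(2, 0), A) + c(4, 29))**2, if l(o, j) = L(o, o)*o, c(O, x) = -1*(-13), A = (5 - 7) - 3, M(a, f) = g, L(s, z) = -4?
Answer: 7225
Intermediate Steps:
g = -18 (g = -8 + 2*(-5) = -8 - 10 = -18)
M(a, f) = -18
A = -5 (A = -2 - 3 = -5)
c(O, x) = 13
l(o, j) = -4*o
(l(M(2, 0), A) + c(4, 29))**2 = (-4*(-18) + 13)**2 = (72 + 13)**2 = 85**2 = 7225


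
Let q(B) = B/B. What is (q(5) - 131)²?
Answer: 16900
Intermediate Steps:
q(B) = 1
(q(5) - 131)² = (1 - 131)² = (-130)² = 16900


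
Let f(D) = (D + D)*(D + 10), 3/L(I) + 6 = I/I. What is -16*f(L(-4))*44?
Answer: 198528/25 ≈ 7941.1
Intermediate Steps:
L(I) = -⅗ (L(I) = 3/(-6 + I/I) = 3/(-6 + 1) = 3/(-5) = 3*(-⅕) = -⅗)
f(D) = 2*D*(10 + D) (f(D) = (2*D)*(10 + D) = 2*D*(10 + D))
-16*f(L(-4))*44 = -32*(-3)*(10 - ⅗)/5*44 = -32*(-3)*47/(5*5)*44 = -16*(-282/25)*44 = (4512/25)*44 = 198528/25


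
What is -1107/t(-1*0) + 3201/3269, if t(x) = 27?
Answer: -130828/3269 ≈ -40.021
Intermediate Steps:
-1107/t(-1*0) + 3201/3269 = -1107/27 + 3201/3269 = -1107*1/27 + 3201*(1/3269) = -41 + 3201/3269 = -130828/3269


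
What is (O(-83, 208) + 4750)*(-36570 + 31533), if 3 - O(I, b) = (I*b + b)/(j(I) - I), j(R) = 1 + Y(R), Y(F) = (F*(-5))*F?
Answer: -822546013749/34361 ≈ -2.3938e+7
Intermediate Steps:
Y(F) = -5*F² (Y(F) = (-5*F)*F = -5*F²)
j(R) = 1 - 5*R²
O(I, b) = 3 - (b + I*b)/(1 - I - 5*I²) (O(I, b) = 3 - (I*b + b)/((1 - 5*I²) - I) = 3 - (b + I*b)/(1 - I - 5*I²))
(O(-83, 208) + 4750)*(-36570 + 31533) = ((-3 + 208 + 3*(-83) + 15*(-83)² - 83*208)/(-1 - 83 + 5*(-83)²) + 4750)*(-36570 + 31533) = ((-3 + 208 - 249 + 15*6889 - 17264)/(-1 - 83 + 5*6889) + 4750)*(-5037) = ((-3 + 208 - 249 + 103335 - 17264)/(-1 - 83 + 34445) + 4750)*(-5037) = (86027/34361 + 4750)*(-5037) = (163300777/34361)*(-5037) = -822546013749/34361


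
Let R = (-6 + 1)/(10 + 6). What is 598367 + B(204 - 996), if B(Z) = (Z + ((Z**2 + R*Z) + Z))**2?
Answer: 1567143334493/4 ≈ 3.9179e+11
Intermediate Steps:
R = -5/16 ≈ -0.31250
B(Z) = (Z**2 + 27*Z/16)**2 (B(Z) = (Z + ((Z**2 - 5*Z/16) + Z))**2 = (Z + (Z**2 + 11*Z/16))**2 = (Z**2 + 27*Z/16)**2)
598367 + B(204 - 996) = 598367 + (204 - 996)**2*(27 + 16*(204 - 996))**2/256 = 598367 + (1/256)*(-792)**2*(27 + 16*(-792))**2 = 598367 + (1/256)*627264*(27 - 12672)**2 = 598367 + (1/256)*627264*(-12645)**2 = 598367 + (1/256)*627264*159896025 = 598367 + 1567140941025/4 = 1567143334493/4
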